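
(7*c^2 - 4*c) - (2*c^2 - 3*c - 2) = 5*c^2 - c + 2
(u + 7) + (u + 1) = 2*u + 8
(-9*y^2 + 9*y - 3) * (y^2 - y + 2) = -9*y^4 + 18*y^3 - 30*y^2 + 21*y - 6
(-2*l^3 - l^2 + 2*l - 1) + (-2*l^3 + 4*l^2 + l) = -4*l^3 + 3*l^2 + 3*l - 1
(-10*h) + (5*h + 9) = 9 - 5*h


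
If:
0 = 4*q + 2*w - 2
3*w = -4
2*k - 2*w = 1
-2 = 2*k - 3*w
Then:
No Solution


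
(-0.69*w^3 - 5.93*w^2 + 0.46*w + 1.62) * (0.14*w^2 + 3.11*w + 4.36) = -0.0966*w^5 - 2.9761*w^4 - 21.3863*w^3 - 24.1974*w^2 + 7.0438*w + 7.0632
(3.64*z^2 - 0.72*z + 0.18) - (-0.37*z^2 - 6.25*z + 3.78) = 4.01*z^2 + 5.53*z - 3.6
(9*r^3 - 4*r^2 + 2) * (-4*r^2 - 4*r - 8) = -36*r^5 - 20*r^4 - 56*r^3 + 24*r^2 - 8*r - 16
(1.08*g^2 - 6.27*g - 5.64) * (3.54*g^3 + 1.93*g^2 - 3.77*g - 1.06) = 3.8232*g^5 - 20.1114*g^4 - 36.1383*g^3 + 11.6079*g^2 + 27.909*g + 5.9784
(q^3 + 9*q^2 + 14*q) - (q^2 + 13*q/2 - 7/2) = q^3 + 8*q^2 + 15*q/2 + 7/2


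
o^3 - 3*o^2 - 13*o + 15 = (o - 5)*(o - 1)*(o + 3)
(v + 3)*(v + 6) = v^2 + 9*v + 18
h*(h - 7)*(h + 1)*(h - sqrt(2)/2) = h^4 - 6*h^3 - sqrt(2)*h^3/2 - 7*h^2 + 3*sqrt(2)*h^2 + 7*sqrt(2)*h/2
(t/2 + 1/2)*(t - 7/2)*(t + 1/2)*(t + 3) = t^4/2 + t^3/2 - 43*t^2/8 - 8*t - 21/8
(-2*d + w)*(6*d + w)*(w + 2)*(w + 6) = -12*d^2*w^2 - 96*d^2*w - 144*d^2 + 4*d*w^3 + 32*d*w^2 + 48*d*w + w^4 + 8*w^3 + 12*w^2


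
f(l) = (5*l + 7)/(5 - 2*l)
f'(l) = 5/(5 - 2*l) + 2*(5*l + 7)/(5 - 2*l)^2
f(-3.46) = -0.86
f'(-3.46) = 0.27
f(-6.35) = -1.40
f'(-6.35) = 0.12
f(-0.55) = 0.70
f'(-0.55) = 1.05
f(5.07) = -6.29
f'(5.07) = 1.48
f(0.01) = 1.42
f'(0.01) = 1.57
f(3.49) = -12.35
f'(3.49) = 9.95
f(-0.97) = 0.31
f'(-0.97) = 0.81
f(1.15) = 4.72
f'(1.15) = 5.35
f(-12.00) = -1.83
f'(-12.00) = 0.05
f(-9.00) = -1.65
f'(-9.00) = 0.07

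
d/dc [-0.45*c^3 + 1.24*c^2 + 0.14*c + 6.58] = -1.35*c^2 + 2.48*c + 0.14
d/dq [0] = 0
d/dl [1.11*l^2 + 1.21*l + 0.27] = 2.22*l + 1.21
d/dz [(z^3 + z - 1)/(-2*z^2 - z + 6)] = ((4*z + 1)*(z^3 + z - 1) - (3*z^2 + 1)*(2*z^2 + z - 6))/(2*z^2 + z - 6)^2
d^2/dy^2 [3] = 0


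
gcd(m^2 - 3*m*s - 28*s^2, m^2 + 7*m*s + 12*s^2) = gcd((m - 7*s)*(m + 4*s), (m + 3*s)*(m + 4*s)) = m + 4*s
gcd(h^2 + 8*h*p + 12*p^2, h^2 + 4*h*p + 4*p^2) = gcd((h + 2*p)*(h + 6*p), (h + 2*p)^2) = h + 2*p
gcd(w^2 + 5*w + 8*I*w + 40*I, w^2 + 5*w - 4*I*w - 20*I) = w + 5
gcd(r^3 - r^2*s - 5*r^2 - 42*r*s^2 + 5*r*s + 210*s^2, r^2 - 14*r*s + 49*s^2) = r - 7*s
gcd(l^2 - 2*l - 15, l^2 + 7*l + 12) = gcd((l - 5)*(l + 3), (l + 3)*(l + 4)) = l + 3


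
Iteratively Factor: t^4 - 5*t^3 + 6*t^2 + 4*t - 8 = (t - 2)*(t^3 - 3*t^2 + 4) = (t - 2)^2*(t^2 - t - 2) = (t - 2)^2*(t + 1)*(t - 2)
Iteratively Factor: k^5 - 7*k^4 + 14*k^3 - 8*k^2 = (k)*(k^4 - 7*k^3 + 14*k^2 - 8*k) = k*(k - 4)*(k^3 - 3*k^2 + 2*k) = k*(k - 4)*(k - 1)*(k^2 - 2*k) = k^2*(k - 4)*(k - 1)*(k - 2)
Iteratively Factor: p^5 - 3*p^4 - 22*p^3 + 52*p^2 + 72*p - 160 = (p + 4)*(p^4 - 7*p^3 + 6*p^2 + 28*p - 40) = (p - 5)*(p + 4)*(p^3 - 2*p^2 - 4*p + 8) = (p - 5)*(p - 2)*(p + 4)*(p^2 - 4) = (p - 5)*(p - 2)*(p + 2)*(p + 4)*(p - 2)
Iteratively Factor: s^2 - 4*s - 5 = (s + 1)*(s - 5)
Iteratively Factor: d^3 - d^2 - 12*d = (d - 4)*(d^2 + 3*d) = d*(d - 4)*(d + 3)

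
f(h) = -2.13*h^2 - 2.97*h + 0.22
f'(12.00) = -54.09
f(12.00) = -342.14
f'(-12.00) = 48.15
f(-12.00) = -270.86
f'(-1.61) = 3.89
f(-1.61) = -0.52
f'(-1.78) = 4.61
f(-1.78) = -1.24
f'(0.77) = -6.25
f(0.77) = -3.33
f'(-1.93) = 5.25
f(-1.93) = -1.98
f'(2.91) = -15.37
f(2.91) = -26.46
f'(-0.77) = 0.31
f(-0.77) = 1.24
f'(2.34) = -12.94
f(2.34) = -18.39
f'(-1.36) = 2.82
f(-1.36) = 0.32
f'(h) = -4.26*h - 2.97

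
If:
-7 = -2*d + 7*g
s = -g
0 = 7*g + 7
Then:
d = 0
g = -1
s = 1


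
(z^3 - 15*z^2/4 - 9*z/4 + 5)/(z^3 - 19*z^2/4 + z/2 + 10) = (z - 1)/(z - 2)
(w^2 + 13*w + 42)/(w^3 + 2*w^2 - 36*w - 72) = (w + 7)/(w^2 - 4*w - 12)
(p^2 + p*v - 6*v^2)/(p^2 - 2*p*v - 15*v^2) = (p - 2*v)/(p - 5*v)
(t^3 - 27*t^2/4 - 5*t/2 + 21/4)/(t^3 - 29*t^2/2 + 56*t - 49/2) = (4*t^2 + t - 3)/(2*(2*t^2 - 15*t + 7))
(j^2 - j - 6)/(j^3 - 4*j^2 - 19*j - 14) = (j - 3)/(j^2 - 6*j - 7)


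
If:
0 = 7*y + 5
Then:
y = -5/7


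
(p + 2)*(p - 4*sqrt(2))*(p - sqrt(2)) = p^3 - 5*sqrt(2)*p^2 + 2*p^2 - 10*sqrt(2)*p + 8*p + 16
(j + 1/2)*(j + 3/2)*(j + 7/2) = j^3 + 11*j^2/2 + 31*j/4 + 21/8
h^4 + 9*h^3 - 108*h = h*(h - 3)*(h + 6)^2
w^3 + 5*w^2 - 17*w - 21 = (w - 3)*(w + 1)*(w + 7)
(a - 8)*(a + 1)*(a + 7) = a^3 - 57*a - 56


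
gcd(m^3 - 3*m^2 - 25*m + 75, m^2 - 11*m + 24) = m - 3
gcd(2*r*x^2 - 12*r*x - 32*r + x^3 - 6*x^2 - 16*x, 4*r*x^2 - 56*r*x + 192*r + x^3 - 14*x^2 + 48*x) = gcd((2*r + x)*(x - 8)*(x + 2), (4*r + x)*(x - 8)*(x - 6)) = x - 8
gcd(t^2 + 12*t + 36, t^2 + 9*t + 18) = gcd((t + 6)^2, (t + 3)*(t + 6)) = t + 6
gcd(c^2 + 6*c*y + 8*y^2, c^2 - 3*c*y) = 1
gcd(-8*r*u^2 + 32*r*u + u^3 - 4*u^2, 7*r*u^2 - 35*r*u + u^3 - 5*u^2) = u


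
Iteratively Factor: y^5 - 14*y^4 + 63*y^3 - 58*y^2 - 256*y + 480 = (y - 4)*(y^4 - 10*y^3 + 23*y^2 + 34*y - 120) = (y - 4)*(y - 3)*(y^3 - 7*y^2 + 2*y + 40) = (y - 4)^2*(y - 3)*(y^2 - 3*y - 10) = (y - 4)^2*(y - 3)*(y + 2)*(y - 5)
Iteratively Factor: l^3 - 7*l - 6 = (l + 1)*(l^2 - l - 6) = (l - 3)*(l + 1)*(l + 2)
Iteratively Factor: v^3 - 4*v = (v - 2)*(v^2 + 2*v) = (v - 2)*(v + 2)*(v)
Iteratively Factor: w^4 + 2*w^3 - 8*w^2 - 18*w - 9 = (w + 1)*(w^3 + w^2 - 9*w - 9) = (w + 1)*(w + 3)*(w^2 - 2*w - 3) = (w + 1)^2*(w + 3)*(w - 3)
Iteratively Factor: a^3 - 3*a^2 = (a)*(a^2 - 3*a) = a^2*(a - 3)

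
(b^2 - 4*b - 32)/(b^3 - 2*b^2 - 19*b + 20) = (b - 8)/(b^2 - 6*b + 5)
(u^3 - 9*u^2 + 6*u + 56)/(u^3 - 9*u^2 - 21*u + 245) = (u^2 - 2*u - 8)/(u^2 - 2*u - 35)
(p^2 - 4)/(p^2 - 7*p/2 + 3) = 2*(p + 2)/(2*p - 3)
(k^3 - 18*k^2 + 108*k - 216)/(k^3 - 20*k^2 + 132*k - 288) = (k - 6)/(k - 8)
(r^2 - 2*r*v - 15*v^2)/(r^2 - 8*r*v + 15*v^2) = (r + 3*v)/(r - 3*v)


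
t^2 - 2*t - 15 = (t - 5)*(t + 3)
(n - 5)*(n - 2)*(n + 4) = n^3 - 3*n^2 - 18*n + 40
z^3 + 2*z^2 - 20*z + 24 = (z - 2)^2*(z + 6)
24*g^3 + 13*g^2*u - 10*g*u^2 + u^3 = (-8*g + u)*(-3*g + u)*(g + u)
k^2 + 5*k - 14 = (k - 2)*(k + 7)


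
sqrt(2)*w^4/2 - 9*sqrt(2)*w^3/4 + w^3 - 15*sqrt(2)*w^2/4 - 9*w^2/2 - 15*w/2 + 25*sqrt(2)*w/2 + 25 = (w - 5)*(w - 2)*(w + 5/2)*(sqrt(2)*w/2 + 1)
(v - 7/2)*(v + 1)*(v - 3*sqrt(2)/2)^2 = v^4 - 3*sqrt(2)*v^3 - 5*v^3/2 + v^2 + 15*sqrt(2)*v^2/2 - 45*v/4 + 21*sqrt(2)*v/2 - 63/4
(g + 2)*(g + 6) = g^2 + 8*g + 12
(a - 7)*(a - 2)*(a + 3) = a^3 - 6*a^2 - 13*a + 42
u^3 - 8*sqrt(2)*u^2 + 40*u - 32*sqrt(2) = (u - 4*sqrt(2))*(u - 2*sqrt(2))^2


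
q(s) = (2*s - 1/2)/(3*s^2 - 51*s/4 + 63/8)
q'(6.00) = -0.12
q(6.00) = 0.29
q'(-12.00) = 0.00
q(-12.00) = -0.04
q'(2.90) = -2.16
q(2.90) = -1.37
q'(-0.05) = 0.13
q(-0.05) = -0.07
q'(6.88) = -0.07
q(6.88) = 0.21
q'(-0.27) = 0.06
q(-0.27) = -0.09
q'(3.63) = -46.61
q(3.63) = 6.02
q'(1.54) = -0.01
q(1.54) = -0.56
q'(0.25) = 0.41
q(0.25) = 0.00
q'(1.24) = 0.35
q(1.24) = -0.60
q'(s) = (51/4 - 6*s)*(2*s - 1/2)/(3*s^2 - 51*s/4 + 63/8)^2 + 2/(3*s^2 - 51*s/4 + 63/8)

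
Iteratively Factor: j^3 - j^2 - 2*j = (j - 2)*(j^2 + j) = (j - 2)*(j + 1)*(j)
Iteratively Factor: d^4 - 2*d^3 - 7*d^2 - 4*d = (d)*(d^3 - 2*d^2 - 7*d - 4) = d*(d + 1)*(d^2 - 3*d - 4) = d*(d + 1)^2*(d - 4)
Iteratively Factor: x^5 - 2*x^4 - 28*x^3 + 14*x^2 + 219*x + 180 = (x + 3)*(x^4 - 5*x^3 - 13*x^2 + 53*x + 60) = (x + 1)*(x + 3)*(x^3 - 6*x^2 - 7*x + 60) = (x + 1)*(x + 3)^2*(x^2 - 9*x + 20) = (x - 5)*(x + 1)*(x + 3)^2*(x - 4)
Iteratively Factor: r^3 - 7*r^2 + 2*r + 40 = (r - 4)*(r^2 - 3*r - 10) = (r - 4)*(r + 2)*(r - 5)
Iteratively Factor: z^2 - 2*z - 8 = (z - 4)*(z + 2)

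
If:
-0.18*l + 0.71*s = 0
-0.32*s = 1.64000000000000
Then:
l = -20.22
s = -5.12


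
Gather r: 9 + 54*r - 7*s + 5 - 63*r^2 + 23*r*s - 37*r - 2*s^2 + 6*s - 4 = -63*r^2 + r*(23*s + 17) - 2*s^2 - s + 10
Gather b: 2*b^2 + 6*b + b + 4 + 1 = 2*b^2 + 7*b + 5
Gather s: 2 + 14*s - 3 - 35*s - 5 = -21*s - 6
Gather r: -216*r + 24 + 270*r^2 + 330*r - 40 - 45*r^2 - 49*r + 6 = 225*r^2 + 65*r - 10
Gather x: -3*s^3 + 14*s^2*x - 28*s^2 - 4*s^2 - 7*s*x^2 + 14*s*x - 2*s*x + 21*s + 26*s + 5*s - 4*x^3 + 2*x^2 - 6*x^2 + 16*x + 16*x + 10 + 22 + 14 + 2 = -3*s^3 - 32*s^2 + 52*s - 4*x^3 + x^2*(-7*s - 4) + x*(14*s^2 + 12*s + 32) + 48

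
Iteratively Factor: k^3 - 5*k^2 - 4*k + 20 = (k + 2)*(k^2 - 7*k + 10) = (k - 5)*(k + 2)*(k - 2)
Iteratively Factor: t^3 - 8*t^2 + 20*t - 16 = (t - 2)*(t^2 - 6*t + 8) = (t - 2)^2*(t - 4)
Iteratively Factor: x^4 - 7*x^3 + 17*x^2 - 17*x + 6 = (x - 1)*(x^3 - 6*x^2 + 11*x - 6) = (x - 2)*(x - 1)*(x^2 - 4*x + 3) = (x - 2)*(x - 1)^2*(x - 3)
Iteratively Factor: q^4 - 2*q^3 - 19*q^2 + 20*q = (q - 1)*(q^3 - q^2 - 20*q) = q*(q - 1)*(q^2 - q - 20) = q*(q - 1)*(q + 4)*(q - 5)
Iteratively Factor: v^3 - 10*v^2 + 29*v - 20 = (v - 4)*(v^2 - 6*v + 5) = (v - 5)*(v - 4)*(v - 1)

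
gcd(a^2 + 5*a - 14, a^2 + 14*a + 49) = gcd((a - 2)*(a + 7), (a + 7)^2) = a + 7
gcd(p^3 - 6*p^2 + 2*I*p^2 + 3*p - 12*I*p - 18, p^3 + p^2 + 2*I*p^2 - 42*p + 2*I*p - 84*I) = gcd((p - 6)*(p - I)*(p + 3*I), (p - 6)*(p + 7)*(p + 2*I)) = p - 6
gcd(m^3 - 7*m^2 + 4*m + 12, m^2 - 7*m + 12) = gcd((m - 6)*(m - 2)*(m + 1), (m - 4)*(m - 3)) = 1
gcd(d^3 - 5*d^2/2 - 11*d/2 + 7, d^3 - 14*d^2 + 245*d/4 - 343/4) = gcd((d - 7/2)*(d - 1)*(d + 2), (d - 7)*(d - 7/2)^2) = d - 7/2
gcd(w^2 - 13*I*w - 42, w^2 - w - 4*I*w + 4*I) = 1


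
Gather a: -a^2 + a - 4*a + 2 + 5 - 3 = -a^2 - 3*a + 4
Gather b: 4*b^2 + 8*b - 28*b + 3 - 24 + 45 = 4*b^2 - 20*b + 24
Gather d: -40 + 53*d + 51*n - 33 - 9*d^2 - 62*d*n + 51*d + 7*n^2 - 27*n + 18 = -9*d^2 + d*(104 - 62*n) + 7*n^2 + 24*n - 55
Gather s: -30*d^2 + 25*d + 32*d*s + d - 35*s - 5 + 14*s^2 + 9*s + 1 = -30*d^2 + 26*d + 14*s^2 + s*(32*d - 26) - 4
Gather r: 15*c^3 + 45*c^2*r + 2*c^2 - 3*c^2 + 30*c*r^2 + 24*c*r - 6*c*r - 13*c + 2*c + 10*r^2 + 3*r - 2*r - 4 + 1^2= 15*c^3 - c^2 - 11*c + r^2*(30*c + 10) + r*(45*c^2 + 18*c + 1) - 3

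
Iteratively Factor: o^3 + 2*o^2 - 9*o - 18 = (o + 3)*(o^2 - o - 6) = (o - 3)*(o + 3)*(o + 2)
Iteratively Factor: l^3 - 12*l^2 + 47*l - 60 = (l - 3)*(l^2 - 9*l + 20) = (l - 4)*(l - 3)*(l - 5)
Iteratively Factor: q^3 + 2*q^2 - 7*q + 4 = (q + 4)*(q^2 - 2*q + 1) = (q - 1)*(q + 4)*(q - 1)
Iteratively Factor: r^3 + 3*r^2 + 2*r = (r + 2)*(r^2 + r) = (r + 1)*(r + 2)*(r)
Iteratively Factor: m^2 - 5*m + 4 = (m - 4)*(m - 1)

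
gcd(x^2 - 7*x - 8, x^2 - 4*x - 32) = x - 8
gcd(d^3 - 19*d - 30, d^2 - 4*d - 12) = d + 2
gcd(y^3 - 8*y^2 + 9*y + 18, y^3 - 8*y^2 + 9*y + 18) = y^3 - 8*y^2 + 9*y + 18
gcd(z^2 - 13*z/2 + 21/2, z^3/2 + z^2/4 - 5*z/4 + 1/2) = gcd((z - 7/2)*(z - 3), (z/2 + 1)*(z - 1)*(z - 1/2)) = 1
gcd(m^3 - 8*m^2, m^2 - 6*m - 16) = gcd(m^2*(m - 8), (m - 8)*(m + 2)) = m - 8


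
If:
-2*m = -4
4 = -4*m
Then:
No Solution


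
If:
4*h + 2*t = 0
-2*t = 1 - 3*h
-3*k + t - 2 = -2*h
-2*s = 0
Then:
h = 1/7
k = -2/3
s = 0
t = -2/7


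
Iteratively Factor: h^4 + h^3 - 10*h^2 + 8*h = (h - 1)*(h^3 + 2*h^2 - 8*h) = h*(h - 1)*(h^2 + 2*h - 8) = h*(h - 1)*(h + 4)*(h - 2)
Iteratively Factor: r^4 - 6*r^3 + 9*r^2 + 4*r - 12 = (r - 2)*(r^3 - 4*r^2 + r + 6) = (r - 2)^2*(r^2 - 2*r - 3) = (r - 2)^2*(r + 1)*(r - 3)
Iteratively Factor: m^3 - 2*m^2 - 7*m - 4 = (m - 4)*(m^2 + 2*m + 1) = (m - 4)*(m + 1)*(m + 1)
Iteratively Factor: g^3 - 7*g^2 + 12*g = (g - 3)*(g^2 - 4*g) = g*(g - 3)*(g - 4)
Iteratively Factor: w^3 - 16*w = (w + 4)*(w^2 - 4*w) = (w - 4)*(w + 4)*(w)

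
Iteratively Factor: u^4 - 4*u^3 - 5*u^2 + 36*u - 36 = (u + 3)*(u^3 - 7*u^2 + 16*u - 12) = (u - 2)*(u + 3)*(u^2 - 5*u + 6) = (u - 3)*(u - 2)*(u + 3)*(u - 2)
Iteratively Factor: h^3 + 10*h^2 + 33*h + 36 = (h + 3)*(h^2 + 7*h + 12) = (h + 3)^2*(h + 4)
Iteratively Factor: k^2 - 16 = (k + 4)*(k - 4)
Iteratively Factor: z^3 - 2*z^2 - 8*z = (z)*(z^2 - 2*z - 8) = z*(z + 2)*(z - 4)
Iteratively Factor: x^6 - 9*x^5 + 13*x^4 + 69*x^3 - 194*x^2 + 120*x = (x - 2)*(x^5 - 7*x^4 - x^3 + 67*x^2 - 60*x) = (x - 4)*(x - 2)*(x^4 - 3*x^3 - 13*x^2 + 15*x) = (x - 5)*(x - 4)*(x - 2)*(x^3 + 2*x^2 - 3*x) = (x - 5)*(x - 4)*(x - 2)*(x - 1)*(x^2 + 3*x) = (x - 5)*(x - 4)*(x - 2)*(x - 1)*(x + 3)*(x)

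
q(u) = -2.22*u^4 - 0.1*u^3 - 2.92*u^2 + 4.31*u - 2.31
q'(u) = -8.88*u^3 - 0.3*u^2 - 5.84*u + 4.31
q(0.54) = -1.04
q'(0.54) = -0.33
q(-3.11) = -248.63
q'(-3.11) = 286.68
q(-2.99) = -216.06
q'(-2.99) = 256.46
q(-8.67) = -12737.81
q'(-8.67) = 5819.62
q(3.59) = -397.85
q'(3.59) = -431.38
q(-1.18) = -15.60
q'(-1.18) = 25.37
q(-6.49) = -4064.44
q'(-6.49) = 2457.01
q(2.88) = -169.24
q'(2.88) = -227.12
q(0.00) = -2.31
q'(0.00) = 4.31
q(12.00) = -46577.79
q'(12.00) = -15453.61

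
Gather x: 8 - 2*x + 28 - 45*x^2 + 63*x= -45*x^2 + 61*x + 36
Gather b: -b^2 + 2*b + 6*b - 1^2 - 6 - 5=-b^2 + 8*b - 12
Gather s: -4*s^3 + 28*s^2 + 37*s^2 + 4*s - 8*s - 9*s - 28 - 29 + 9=-4*s^3 + 65*s^2 - 13*s - 48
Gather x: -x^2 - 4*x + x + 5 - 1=-x^2 - 3*x + 4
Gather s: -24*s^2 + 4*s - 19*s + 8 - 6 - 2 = -24*s^2 - 15*s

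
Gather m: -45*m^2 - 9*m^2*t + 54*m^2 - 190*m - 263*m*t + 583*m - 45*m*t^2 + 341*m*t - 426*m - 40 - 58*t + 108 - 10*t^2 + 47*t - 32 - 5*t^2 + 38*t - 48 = m^2*(9 - 9*t) + m*(-45*t^2 + 78*t - 33) - 15*t^2 + 27*t - 12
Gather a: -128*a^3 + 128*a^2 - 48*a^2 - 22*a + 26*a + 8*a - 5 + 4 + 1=-128*a^3 + 80*a^2 + 12*a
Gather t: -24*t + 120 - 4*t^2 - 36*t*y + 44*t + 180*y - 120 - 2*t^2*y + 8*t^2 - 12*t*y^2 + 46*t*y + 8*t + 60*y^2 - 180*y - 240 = t^2*(4 - 2*y) + t*(-12*y^2 + 10*y + 28) + 60*y^2 - 240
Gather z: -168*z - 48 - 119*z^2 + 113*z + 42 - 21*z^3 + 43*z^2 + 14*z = -21*z^3 - 76*z^2 - 41*z - 6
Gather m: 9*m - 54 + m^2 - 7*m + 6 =m^2 + 2*m - 48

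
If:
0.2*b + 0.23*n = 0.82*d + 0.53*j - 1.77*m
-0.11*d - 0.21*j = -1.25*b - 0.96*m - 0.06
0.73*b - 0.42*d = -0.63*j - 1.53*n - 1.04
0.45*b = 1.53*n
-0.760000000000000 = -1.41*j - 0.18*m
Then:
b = -0.55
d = 1.55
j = 0.42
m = 0.93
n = -0.16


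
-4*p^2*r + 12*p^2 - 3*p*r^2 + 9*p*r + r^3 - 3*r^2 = (-4*p + r)*(p + r)*(r - 3)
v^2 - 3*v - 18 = (v - 6)*(v + 3)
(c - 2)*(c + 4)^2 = c^3 + 6*c^2 - 32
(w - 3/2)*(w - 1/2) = w^2 - 2*w + 3/4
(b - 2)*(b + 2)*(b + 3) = b^3 + 3*b^2 - 4*b - 12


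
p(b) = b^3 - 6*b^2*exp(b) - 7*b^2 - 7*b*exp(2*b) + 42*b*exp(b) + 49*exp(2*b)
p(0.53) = 163.86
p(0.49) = 151.10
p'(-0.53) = 56.73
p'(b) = -6*b^2*exp(b) + 3*b^2 - 14*b*exp(2*b) + 30*b*exp(b) - 14*b + 91*exp(2*b) + 42*exp(b)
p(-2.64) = -77.74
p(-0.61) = -2.24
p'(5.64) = 959566.09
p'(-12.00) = 599.99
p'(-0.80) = 40.12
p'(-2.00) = 36.50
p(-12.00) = -2736.01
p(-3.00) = -98.79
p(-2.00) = -49.46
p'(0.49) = 308.25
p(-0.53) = 2.05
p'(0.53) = 330.17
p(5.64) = 767096.74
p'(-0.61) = 50.71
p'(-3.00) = 64.25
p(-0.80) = -10.79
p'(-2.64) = 52.88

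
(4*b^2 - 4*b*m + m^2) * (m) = 4*b^2*m - 4*b*m^2 + m^3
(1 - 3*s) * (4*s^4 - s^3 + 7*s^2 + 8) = -12*s^5 + 7*s^4 - 22*s^3 + 7*s^2 - 24*s + 8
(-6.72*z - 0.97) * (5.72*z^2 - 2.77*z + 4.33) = -38.4384*z^3 + 13.066*z^2 - 26.4107*z - 4.2001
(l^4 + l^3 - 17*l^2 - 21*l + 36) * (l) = l^5 + l^4 - 17*l^3 - 21*l^2 + 36*l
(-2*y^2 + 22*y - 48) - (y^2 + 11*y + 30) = -3*y^2 + 11*y - 78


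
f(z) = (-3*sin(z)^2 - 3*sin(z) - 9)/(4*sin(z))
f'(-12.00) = 5.96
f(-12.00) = -5.35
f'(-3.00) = -111.11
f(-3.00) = 15.30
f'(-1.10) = 0.94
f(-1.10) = 2.44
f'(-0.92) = 1.70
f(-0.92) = 2.67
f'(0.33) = 19.56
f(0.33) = -7.94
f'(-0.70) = 3.57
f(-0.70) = 3.23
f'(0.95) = 1.54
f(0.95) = -4.13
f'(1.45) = 0.18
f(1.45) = -3.76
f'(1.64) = -0.10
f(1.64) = -3.75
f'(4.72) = 0.01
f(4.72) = 2.25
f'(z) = (-6*sin(z)*cos(z) - 3*cos(z))/(4*sin(z)) - (-3*sin(z)^2 - 3*sin(z) - 9)*cos(z)/(4*sin(z)^2)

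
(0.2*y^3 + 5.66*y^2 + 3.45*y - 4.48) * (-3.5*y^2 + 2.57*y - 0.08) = -0.7*y^5 - 19.296*y^4 + 2.4552*y^3 + 24.0937*y^2 - 11.7896*y + 0.3584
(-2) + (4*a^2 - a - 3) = 4*a^2 - a - 5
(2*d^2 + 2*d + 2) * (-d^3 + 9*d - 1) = -2*d^5 - 2*d^4 + 16*d^3 + 16*d^2 + 16*d - 2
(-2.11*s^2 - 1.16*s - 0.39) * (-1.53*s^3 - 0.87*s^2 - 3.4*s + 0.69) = 3.2283*s^5 + 3.6105*s^4 + 8.7799*s^3 + 2.8274*s^2 + 0.5256*s - 0.2691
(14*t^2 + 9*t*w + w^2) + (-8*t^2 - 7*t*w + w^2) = 6*t^2 + 2*t*w + 2*w^2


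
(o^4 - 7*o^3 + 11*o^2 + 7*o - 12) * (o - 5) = o^5 - 12*o^4 + 46*o^3 - 48*o^2 - 47*o + 60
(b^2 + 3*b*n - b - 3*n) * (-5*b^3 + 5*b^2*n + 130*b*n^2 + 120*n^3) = -5*b^5 - 10*b^4*n + 5*b^4 + 145*b^3*n^2 + 10*b^3*n + 510*b^2*n^3 - 145*b^2*n^2 + 360*b*n^4 - 510*b*n^3 - 360*n^4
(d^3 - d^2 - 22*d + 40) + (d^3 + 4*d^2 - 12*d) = 2*d^3 + 3*d^2 - 34*d + 40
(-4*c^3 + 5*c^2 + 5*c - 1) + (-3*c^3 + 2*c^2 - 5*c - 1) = -7*c^3 + 7*c^2 - 2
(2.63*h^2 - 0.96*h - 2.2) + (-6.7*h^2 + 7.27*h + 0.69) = -4.07*h^2 + 6.31*h - 1.51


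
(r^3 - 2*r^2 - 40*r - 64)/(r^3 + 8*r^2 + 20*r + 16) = (r - 8)/(r + 2)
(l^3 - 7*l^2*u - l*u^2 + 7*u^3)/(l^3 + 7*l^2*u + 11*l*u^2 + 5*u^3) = (l^2 - 8*l*u + 7*u^2)/(l^2 + 6*l*u + 5*u^2)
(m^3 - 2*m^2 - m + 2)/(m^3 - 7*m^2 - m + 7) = (m - 2)/(m - 7)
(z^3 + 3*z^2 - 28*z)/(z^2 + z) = (z^2 + 3*z - 28)/(z + 1)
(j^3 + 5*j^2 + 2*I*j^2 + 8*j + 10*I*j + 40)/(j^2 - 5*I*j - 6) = (j^2 + j*(5 + 4*I) + 20*I)/(j - 3*I)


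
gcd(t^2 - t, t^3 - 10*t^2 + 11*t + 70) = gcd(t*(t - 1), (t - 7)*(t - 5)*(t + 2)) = 1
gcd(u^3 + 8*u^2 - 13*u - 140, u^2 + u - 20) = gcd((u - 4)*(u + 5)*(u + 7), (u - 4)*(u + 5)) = u^2 + u - 20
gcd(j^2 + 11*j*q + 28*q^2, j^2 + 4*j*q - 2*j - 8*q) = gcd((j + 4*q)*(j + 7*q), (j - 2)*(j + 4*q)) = j + 4*q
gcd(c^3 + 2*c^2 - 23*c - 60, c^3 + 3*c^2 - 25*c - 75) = c^2 - 2*c - 15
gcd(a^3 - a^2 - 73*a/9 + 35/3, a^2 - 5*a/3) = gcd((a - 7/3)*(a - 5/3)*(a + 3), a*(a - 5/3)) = a - 5/3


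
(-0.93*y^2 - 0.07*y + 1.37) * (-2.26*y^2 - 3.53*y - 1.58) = 2.1018*y^4 + 3.4411*y^3 - 1.3797*y^2 - 4.7255*y - 2.1646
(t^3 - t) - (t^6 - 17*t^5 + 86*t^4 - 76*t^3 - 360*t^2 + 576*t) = -t^6 + 17*t^5 - 86*t^4 + 77*t^3 + 360*t^2 - 577*t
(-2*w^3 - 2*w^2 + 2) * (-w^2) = 2*w^5 + 2*w^4 - 2*w^2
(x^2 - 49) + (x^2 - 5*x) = 2*x^2 - 5*x - 49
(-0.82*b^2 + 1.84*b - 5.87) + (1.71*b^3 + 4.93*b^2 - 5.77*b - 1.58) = 1.71*b^3 + 4.11*b^2 - 3.93*b - 7.45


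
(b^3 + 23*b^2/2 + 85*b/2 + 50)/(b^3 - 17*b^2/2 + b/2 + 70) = (b^2 + 9*b + 20)/(b^2 - 11*b + 28)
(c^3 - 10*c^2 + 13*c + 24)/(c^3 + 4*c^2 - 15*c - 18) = (c - 8)/(c + 6)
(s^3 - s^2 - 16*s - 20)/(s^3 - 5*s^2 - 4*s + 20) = (s + 2)/(s - 2)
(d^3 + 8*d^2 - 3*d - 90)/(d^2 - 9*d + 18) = (d^2 + 11*d + 30)/(d - 6)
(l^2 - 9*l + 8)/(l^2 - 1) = (l - 8)/(l + 1)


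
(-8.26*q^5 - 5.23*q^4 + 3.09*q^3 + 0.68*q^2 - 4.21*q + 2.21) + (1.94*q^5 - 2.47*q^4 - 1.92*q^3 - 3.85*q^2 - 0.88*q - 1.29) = -6.32*q^5 - 7.7*q^4 + 1.17*q^3 - 3.17*q^2 - 5.09*q + 0.92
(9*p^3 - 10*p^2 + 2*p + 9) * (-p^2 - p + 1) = -9*p^5 + p^4 + 17*p^3 - 21*p^2 - 7*p + 9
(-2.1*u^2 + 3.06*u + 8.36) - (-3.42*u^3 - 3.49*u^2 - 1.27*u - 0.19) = 3.42*u^3 + 1.39*u^2 + 4.33*u + 8.55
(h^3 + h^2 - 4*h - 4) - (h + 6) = h^3 + h^2 - 5*h - 10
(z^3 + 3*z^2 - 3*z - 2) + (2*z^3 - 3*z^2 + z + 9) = 3*z^3 - 2*z + 7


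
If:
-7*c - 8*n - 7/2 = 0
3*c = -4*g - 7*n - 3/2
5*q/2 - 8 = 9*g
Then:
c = 16*q/45 - 737/450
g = 5*q/18 - 8/9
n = 224/225 - 14*q/45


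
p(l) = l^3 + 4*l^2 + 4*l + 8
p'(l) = 3*l^2 + 8*l + 4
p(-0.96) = 6.96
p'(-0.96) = -0.92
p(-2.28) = 7.82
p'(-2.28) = 1.36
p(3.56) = 118.05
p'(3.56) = 70.50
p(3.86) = 140.55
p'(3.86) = 79.58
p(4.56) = 204.23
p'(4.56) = 102.86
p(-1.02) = 7.02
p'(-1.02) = -1.04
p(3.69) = 127.47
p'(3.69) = 74.37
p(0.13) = 8.59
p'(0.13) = 5.09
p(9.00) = 1097.00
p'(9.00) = 319.00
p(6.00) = 392.00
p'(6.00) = 160.00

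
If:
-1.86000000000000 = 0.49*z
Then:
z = -3.80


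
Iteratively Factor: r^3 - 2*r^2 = (r)*(r^2 - 2*r) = r^2*(r - 2)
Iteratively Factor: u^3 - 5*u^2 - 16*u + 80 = (u - 4)*(u^2 - u - 20) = (u - 5)*(u - 4)*(u + 4)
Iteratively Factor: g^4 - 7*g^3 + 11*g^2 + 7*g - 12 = (g + 1)*(g^3 - 8*g^2 + 19*g - 12) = (g - 4)*(g + 1)*(g^2 - 4*g + 3) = (g - 4)*(g - 1)*(g + 1)*(g - 3)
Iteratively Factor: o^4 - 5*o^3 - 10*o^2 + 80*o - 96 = (o - 2)*(o^3 - 3*o^2 - 16*o + 48) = (o - 4)*(o - 2)*(o^2 + o - 12) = (o - 4)*(o - 3)*(o - 2)*(o + 4)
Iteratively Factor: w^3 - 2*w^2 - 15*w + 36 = (w - 3)*(w^2 + w - 12) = (w - 3)*(w + 4)*(w - 3)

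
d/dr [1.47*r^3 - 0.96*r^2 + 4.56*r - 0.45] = 4.41*r^2 - 1.92*r + 4.56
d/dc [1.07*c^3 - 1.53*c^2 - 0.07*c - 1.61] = 3.21*c^2 - 3.06*c - 0.07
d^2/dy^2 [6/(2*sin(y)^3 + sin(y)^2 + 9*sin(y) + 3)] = 6*(-36*sin(y)^6 - 22*sin(y)^5 + 8*sin(y)^4 + 59*sin(y)^3 + 45*sin(y)^2 + 45*sin(y) + 156)/(2*sin(y)^3 + sin(y)^2 + 9*sin(y) + 3)^3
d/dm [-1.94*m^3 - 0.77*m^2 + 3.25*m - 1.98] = -5.82*m^2 - 1.54*m + 3.25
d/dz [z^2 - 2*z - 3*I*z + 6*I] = 2*z - 2 - 3*I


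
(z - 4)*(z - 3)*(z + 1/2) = z^3 - 13*z^2/2 + 17*z/2 + 6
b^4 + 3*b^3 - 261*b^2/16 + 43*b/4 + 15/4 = (b - 2)*(b - 5/4)*(b + 1/4)*(b + 6)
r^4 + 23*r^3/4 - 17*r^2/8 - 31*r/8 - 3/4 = (r - 1)*(r + 1/4)*(r + 1/2)*(r + 6)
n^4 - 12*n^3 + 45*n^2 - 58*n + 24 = (n - 6)*(n - 4)*(n - 1)^2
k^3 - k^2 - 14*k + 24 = (k - 3)*(k - 2)*(k + 4)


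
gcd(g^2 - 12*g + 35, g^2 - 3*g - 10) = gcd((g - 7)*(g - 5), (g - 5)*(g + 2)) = g - 5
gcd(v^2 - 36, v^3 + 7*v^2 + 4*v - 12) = v + 6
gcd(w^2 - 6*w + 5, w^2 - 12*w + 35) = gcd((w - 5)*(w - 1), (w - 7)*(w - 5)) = w - 5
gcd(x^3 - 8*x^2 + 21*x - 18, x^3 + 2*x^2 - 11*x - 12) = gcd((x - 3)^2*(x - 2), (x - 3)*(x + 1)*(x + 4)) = x - 3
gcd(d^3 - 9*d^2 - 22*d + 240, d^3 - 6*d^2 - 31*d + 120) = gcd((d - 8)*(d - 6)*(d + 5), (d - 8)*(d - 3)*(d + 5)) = d^2 - 3*d - 40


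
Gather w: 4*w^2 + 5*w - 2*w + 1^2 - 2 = 4*w^2 + 3*w - 1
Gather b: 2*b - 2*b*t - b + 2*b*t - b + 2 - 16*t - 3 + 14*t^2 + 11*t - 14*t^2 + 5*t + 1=0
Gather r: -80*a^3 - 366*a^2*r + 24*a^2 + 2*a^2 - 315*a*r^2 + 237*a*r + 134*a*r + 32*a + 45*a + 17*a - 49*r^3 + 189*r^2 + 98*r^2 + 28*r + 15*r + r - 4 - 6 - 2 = -80*a^3 + 26*a^2 + 94*a - 49*r^3 + r^2*(287 - 315*a) + r*(-366*a^2 + 371*a + 44) - 12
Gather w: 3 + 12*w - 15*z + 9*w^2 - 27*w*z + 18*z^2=9*w^2 + w*(12 - 27*z) + 18*z^2 - 15*z + 3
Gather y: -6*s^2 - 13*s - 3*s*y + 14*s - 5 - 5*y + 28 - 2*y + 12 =-6*s^2 + s + y*(-3*s - 7) + 35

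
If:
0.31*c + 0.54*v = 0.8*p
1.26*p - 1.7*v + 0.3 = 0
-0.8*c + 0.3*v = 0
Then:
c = 0.17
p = 0.37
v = 0.45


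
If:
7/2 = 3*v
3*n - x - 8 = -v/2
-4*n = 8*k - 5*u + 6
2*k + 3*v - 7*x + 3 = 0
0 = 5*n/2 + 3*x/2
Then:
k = -601/48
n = 89/56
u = -1844/105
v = 7/6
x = -445/168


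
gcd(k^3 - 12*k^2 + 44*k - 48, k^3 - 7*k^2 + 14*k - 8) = k^2 - 6*k + 8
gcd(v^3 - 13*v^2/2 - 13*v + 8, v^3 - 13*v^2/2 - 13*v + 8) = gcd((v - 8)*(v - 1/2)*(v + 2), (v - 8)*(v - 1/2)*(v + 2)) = v^3 - 13*v^2/2 - 13*v + 8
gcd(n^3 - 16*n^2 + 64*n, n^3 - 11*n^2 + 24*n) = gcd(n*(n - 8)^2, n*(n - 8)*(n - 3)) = n^2 - 8*n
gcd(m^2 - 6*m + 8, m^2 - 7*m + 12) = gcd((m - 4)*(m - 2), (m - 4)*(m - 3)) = m - 4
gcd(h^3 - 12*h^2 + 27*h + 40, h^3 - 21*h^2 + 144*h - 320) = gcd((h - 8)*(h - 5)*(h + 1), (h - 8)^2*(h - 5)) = h^2 - 13*h + 40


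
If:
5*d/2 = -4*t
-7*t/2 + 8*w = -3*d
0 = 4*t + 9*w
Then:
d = 0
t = 0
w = 0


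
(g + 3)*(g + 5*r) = g^2 + 5*g*r + 3*g + 15*r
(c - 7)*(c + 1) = c^2 - 6*c - 7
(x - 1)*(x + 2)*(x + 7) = x^3 + 8*x^2 + 5*x - 14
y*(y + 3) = y^2 + 3*y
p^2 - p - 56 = (p - 8)*(p + 7)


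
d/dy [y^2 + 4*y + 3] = 2*y + 4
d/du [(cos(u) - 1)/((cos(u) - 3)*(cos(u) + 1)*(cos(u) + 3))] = 2*(-sin(u)^2*cos(u) + sin(u)^2 + 8)*sin(u)/((cos(u) - 3)^2*(cos(u) + 1)^2*(cos(u) + 3)^2)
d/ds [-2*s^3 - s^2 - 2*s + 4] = -6*s^2 - 2*s - 2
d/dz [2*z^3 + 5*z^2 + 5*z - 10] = 6*z^2 + 10*z + 5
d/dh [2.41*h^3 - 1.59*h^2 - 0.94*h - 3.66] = 7.23*h^2 - 3.18*h - 0.94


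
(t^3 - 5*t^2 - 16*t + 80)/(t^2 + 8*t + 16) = (t^2 - 9*t + 20)/(t + 4)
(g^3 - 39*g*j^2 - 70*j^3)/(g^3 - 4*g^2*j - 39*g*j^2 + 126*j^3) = (g^2 + 7*g*j + 10*j^2)/(g^2 + 3*g*j - 18*j^2)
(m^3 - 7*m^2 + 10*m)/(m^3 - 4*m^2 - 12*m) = (-m^2 + 7*m - 10)/(-m^2 + 4*m + 12)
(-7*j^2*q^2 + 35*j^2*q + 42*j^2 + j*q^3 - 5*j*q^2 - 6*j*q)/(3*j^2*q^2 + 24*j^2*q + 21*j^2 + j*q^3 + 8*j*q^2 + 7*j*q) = (-7*j*q + 42*j + q^2 - 6*q)/(3*j*q + 21*j + q^2 + 7*q)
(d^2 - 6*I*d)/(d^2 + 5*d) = (d - 6*I)/(d + 5)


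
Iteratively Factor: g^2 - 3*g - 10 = (g + 2)*(g - 5)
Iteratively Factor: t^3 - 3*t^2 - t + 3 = (t - 1)*(t^2 - 2*t - 3) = (t - 3)*(t - 1)*(t + 1)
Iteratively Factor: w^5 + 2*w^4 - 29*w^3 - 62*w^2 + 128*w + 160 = (w - 5)*(w^4 + 7*w^3 + 6*w^2 - 32*w - 32) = (w - 5)*(w + 4)*(w^3 + 3*w^2 - 6*w - 8) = (w - 5)*(w - 2)*(w + 4)*(w^2 + 5*w + 4) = (w - 5)*(w - 2)*(w + 4)^2*(w + 1)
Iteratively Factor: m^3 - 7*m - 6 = (m + 2)*(m^2 - 2*m - 3) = (m + 1)*(m + 2)*(m - 3)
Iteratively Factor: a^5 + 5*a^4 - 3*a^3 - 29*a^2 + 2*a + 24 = (a + 1)*(a^4 + 4*a^3 - 7*a^2 - 22*a + 24) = (a - 2)*(a + 1)*(a^3 + 6*a^2 + 5*a - 12) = (a - 2)*(a + 1)*(a + 4)*(a^2 + 2*a - 3) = (a - 2)*(a + 1)*(a + 3)*(a + 4)*(a - 1)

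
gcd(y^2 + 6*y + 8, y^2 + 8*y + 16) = y + 4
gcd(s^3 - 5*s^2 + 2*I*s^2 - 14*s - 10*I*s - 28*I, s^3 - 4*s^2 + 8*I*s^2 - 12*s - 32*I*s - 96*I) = s + 2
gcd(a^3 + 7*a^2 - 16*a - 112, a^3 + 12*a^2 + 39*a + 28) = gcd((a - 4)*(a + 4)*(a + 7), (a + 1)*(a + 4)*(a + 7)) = a^2 + 11*a + 28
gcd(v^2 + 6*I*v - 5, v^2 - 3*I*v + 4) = v + I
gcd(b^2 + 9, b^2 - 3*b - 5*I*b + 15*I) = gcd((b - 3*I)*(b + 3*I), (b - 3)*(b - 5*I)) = 1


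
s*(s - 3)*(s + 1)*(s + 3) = s^4 + s^3 - 9*s^2 - 9*s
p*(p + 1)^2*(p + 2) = p^4 + 4*p^3 + 5*p^2 + 2*p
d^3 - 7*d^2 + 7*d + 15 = (d - 5)*(d - 3)*(d + 1)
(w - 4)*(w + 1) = w^2 - 3*w - 4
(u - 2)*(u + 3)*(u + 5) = u^3 + 6*u^2 - u - 30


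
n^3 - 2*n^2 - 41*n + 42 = (n - 7)*(n - 1)*(n + 6)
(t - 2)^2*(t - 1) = t^3 - 5*t^2 + 8*t - 4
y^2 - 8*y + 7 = (y - 7)*(y - 1)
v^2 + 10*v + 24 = (v + 4)*(v + 6)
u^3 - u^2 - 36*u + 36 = (u - 6)*(u - 1)*(u + 6)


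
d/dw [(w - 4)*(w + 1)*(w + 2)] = 3*w^2 - 2*w - 10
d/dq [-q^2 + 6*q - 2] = 6 - 2*q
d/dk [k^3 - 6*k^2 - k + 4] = 3*k^2 - 12*k - 1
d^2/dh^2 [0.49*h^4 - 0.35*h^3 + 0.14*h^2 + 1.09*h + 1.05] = 5.88*h^2 - 2.1*h + 0.28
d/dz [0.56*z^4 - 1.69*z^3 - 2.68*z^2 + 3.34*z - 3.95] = 2.24*z^3 - 5.07*z^2 - 5.36*z + 3.34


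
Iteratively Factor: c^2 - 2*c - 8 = (c + 2)*(c - 4)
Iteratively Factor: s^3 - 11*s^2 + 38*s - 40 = (s - 5)*(s^2 - 6*s + 8) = (s - 5)*(s - 4)*(s - 2)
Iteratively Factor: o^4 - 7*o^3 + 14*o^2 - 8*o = (o - 2)*(o^3 - 5*o^2 + 4*o) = o*(o - 2)*(o^2 - 5*o + 4) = o*(o - 2)*(o - 1)*(o - 4)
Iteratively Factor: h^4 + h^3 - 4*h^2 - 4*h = (h - 2)*(h^3 + 3*h^2 + 2*h) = (h - 2)*(h + 1)*(h^2 + 2*h) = h*(h - 2)*(h + 1)*(h + 2)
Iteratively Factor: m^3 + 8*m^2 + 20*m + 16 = (m + 2)*(m^2 + 6*m + 8) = (m + 2)^2*(m + 4)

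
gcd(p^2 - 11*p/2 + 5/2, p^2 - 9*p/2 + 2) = p - 1/2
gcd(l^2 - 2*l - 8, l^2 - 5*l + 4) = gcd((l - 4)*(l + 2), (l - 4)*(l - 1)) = l - 4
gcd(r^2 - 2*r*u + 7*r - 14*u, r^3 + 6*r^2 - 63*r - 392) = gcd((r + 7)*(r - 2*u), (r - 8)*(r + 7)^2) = r + 7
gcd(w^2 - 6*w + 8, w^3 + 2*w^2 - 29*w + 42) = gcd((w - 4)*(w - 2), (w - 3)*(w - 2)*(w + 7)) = w - 2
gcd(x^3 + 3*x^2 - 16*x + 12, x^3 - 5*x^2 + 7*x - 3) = x - 1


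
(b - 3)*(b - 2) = b^2 - 5*b + 6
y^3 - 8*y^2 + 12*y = y*(y - 6)*(y - 2)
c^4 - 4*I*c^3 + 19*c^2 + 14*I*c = c*(c - 7*I)*(c + I)*(c + 2*I)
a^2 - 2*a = a*(a - 2)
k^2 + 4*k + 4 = (k + 2)^2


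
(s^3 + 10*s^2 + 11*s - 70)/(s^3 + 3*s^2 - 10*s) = (s + 7)/s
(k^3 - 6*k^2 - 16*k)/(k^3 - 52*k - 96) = k/(k + 6)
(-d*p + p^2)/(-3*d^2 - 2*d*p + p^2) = p*(d - p)/(3*d^2 + 2*d*p - p^2)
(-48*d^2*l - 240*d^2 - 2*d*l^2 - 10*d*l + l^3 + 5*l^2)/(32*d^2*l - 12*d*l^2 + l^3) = (-6*d*l - 30*d - l^2 - 5*l)/(l*(4*d - l))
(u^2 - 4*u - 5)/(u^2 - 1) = (u - 5)/(u - 1)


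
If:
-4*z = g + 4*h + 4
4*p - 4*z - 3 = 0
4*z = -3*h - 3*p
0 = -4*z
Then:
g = -1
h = -3/4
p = 3/4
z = 0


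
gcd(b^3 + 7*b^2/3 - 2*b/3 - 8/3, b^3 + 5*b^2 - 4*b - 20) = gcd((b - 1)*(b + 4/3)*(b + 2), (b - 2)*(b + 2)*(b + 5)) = b + 2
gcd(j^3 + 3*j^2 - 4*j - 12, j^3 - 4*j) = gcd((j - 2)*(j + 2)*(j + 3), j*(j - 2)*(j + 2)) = j^2 - 4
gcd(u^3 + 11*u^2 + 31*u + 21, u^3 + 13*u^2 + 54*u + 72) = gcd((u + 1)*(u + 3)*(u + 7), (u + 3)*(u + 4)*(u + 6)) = u + 3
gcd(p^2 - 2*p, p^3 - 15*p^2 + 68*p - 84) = p - 2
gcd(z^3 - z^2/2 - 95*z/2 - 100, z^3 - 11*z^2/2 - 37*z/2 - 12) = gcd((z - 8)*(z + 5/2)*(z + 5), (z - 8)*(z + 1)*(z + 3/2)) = z - 8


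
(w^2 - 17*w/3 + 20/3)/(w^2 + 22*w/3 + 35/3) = (3*w^2 - 17*w + 20)/(3*w^2 + 22*w + 35)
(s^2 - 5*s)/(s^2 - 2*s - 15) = s/(s + 3)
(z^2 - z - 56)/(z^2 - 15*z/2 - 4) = 2*(z + 7)/(2*z + 1)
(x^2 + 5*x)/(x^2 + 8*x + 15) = x/(x + 3)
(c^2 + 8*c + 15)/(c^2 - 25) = (c + 3)/(c - 5)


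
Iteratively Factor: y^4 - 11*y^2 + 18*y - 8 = (y + 4)*(y^3 - 4*y^2 + 5*y - 2) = (y - 2)*(y + 4)*(y^2 - 2*y + 1) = (y - 2)*(y - 1)*(y + 4)*(y - 1)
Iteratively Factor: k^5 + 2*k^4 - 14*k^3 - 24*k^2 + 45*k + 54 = (k + 1)*(k^4 + k^3 - 15*k^2 - 9*k + 54) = (k - 2)*(k + 1)*(k^3 + 3*k^2 - 9*k - 27) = (k - 3)*(k - 2)*(k + 1)*(k^2 + 6*k + 9) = (k - 3)*(k - 2)*(k + 1)*(k + 3)*(k + 3)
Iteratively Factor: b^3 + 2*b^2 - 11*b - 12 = (b - 3)*(b^2 + 5*b + 4) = (b - 3)*(b + 4)*(b + 1)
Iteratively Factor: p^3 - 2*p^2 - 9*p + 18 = (p - 3)*(p^2 + p - 6) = (p - 3)*(p + 3)*(p - 2)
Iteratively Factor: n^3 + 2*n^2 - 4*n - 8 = (n + 2)*(n^2 - 4) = (n - 2)*(n + 2)*(n + 2)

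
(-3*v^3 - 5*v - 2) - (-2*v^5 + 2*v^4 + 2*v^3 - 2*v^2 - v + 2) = 2*v^5 - 2*v^4 - 5*v^3 + 2*v^2 - 4*v - 4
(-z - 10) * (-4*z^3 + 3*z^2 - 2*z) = 4*z^4 + 37*z^3 - 28*z^2 + 20*z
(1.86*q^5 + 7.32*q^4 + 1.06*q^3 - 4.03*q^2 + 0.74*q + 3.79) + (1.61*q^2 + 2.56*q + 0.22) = 1.86*q^5 + 7.32*q^4 + 1.06*q^3 - 2.42*q^2 + 3.3*q + 4.01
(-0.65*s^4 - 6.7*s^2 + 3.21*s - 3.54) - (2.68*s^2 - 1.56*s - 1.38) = -0.65*s^4 - 9.38*s^2 + 4.77*s - 2.16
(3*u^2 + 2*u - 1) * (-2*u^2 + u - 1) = -6*u^4 - u^3 + u^2 - 3*u + 1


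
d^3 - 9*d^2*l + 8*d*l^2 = d*(d - 8*l)*(d - l)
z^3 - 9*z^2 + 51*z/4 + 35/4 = (z - 7)*(z - 5/2)*(z + 1/2)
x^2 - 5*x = x*(x - 5)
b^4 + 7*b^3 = b^3*(b + 7)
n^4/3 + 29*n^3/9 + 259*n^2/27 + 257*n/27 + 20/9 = (n/3 + 1)*(n + 1/3)*(n + 4/3)*(n + 5)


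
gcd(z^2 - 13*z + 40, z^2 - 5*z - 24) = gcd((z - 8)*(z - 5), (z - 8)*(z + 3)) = z - 8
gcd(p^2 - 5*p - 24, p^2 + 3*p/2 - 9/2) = p + 3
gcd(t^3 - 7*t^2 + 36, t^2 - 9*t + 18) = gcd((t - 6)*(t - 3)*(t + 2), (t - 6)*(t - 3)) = t^2 - 9*t + 18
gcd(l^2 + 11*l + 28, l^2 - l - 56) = l + 7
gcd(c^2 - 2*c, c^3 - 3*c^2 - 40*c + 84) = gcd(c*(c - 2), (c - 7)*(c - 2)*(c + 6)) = c - 2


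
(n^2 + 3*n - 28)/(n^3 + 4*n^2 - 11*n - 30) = (n^2 + 3*n - 28)/(n^3 + 4*n^2 - 11*n - 30)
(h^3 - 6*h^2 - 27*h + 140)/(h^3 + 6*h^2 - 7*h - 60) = (h^2 - 11*h + 28)/(h^2 + h - 12)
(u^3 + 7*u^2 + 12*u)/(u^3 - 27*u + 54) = u*(u^2 + 7*u + 12)/(u^3 - 27*u + 54)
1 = 1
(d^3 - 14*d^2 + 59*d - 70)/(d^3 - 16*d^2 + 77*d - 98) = (d - 5)/(d - 7)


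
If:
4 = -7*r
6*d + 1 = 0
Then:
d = -1/6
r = -4/7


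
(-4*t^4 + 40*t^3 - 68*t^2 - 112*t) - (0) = -4*t^4 + 40*t^3 - 68*t^2 - 112*t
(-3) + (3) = 0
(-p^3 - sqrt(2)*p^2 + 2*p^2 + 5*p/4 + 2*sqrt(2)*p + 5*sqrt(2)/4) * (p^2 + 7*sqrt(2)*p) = -p^5 - 8*sqrt(2)*p^4 + 2*p^4 - 51*p^3/4 + 16*sqrt(2)*p^3 + 10*sqrt(2)*p^2 + 28*p^2 + 35*p/2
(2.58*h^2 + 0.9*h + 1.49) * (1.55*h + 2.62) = 3.999*h^3 + 8.1546*h^2 + 4.6675*h + 3.9038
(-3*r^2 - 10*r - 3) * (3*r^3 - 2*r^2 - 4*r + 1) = -9*r^5 - 24*r^4 + 23*r^3 + 43*r^2 + 2*r - 3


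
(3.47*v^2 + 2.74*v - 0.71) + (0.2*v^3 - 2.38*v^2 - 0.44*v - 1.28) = 0.2*v^3 + 1.09*v^2 + 2.3*v - 1.99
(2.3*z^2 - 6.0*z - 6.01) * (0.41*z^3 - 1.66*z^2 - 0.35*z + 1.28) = 0.943*z^5 - 6.278*z^4 + 6.6909*z^3 + 15.0206*z^2 - 5.5765*z - 7.6928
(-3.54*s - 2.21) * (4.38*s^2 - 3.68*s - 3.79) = -15.5052*s^3 + 3.3474*s^2 + 21.5494*s + 8.3759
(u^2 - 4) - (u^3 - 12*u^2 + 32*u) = -u^3 + 13*u^2 - 32*u - 4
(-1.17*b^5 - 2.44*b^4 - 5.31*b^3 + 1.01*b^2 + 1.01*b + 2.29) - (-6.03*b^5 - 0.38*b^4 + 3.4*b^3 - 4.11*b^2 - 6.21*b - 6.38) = 4.86*b^5 - 2.06*b^4 - 8.71*b^3 + 5.12*b^2 + 7.22*b + 8.67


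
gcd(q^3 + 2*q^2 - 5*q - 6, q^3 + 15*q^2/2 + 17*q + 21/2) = q^2 + 4*q + 3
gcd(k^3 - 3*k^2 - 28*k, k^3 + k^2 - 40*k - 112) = k^2 - 3*k - 28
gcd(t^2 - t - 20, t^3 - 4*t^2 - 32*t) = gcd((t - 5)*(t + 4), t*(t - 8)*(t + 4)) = t + 4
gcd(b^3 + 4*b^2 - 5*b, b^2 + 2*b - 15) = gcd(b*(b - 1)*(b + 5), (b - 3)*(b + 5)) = b + 5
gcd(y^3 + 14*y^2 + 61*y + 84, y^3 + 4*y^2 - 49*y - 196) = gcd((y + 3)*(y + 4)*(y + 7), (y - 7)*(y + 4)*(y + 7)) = y^2 + 11*y + 28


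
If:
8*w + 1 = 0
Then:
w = -1/8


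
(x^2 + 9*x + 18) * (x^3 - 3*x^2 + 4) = x^5 + 6*x^4 - 9*x^3 - 50*x^2 + 36*x + 72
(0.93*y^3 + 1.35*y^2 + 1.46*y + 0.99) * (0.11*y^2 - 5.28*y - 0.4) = 0.1023*y^5 - 4.7619*y^4 - 7.3394*y^3 - 8.1399*y^2 - 5.8112*y - 0.396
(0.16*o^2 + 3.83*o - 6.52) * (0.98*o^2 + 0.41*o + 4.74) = 0.1568*o^4 + 3.819*o^3 - 4.0609*o^2 + 15.481*o - 30.9048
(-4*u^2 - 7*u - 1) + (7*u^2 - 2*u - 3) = 3*u^2 - 9*u - 4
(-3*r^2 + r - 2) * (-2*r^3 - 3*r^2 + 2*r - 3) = 6*r^5 + 7*r^4 - 5*r^3 + 17*r^2 - 7*r + 6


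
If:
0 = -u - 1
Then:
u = -1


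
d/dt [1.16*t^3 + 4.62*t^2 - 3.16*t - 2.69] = 3.48*t^2 + 9.24*t - 3.16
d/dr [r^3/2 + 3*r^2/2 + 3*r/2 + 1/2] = 3*r^2/2 + 3*r + 3/2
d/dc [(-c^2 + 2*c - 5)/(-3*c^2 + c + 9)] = (5*c^2 - 48*c + 23)/(9*c^4 - 6*c^3 - 53*c^2 + 18*c + 81)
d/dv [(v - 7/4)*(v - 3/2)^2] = (v - 3/2)*(3*v - 5)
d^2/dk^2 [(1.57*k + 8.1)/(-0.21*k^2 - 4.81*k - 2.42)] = (-(0.42*k + 4.81)*(0.84*k + 9.62)*(1.57*k + 8.1) + (1.9782*k + 18.5054)*(0.21*k^2 + 4.81*k + 2.42))/(0.21*k^2 + 4.81*k + 2.42)^3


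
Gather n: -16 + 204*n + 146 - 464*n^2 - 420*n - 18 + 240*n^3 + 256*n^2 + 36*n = 240*n^3 - 208*n^2 - 180*n + 112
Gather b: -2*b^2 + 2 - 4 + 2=-2*b^2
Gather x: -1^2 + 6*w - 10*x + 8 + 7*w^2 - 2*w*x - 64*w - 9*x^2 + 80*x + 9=7*w^2 - 58*w - 9*x^2 + x*(70 - 2*w) + 16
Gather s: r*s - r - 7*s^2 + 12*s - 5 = -r - 7*s^2 + s*(r + 12) - 5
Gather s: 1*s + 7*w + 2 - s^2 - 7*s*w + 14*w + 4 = -s^2 + s*(1 - 7*w) + 21*w + 6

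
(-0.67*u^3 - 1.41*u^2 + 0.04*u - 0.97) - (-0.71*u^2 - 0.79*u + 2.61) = -0.67*u^3 - 0.7*u^2 + 0.83*u - 3.58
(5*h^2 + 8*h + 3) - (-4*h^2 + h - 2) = 9*h^2 + 7*h + 5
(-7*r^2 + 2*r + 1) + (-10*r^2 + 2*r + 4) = -17*r^2 + 4*r + 5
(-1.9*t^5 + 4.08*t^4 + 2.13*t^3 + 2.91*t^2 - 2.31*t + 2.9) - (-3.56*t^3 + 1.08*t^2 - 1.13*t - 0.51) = -1.9*t^5 + 4.08*t^4 + 5.69*t^3 + 1.83*t^2 - 1.18*t + 3.41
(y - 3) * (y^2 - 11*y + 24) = y^3 - 14*y^2 + 57*y - 72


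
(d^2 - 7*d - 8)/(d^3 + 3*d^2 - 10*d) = (d^2 - 7*d - 8)/(d*(d^2 + 3*d - 10))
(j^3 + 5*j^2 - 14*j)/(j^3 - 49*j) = (j - 2)/(j - 7)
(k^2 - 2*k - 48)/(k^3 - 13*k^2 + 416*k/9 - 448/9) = 9*(k + 6)/(9*k^2 - 45*k + 56)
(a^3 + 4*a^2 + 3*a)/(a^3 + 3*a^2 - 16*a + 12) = a*(a^2 + 4*a + 3)/(a^3 + 3*a^2 - 16*a + 12)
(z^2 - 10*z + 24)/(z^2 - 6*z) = (z - 4)/z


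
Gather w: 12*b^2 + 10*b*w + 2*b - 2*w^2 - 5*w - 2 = 12*b^2 + 2*b - 2*w^2 + w*(10*b - 5) - 2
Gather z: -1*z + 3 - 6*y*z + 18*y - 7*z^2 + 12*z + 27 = 18*y - 7*z^2 + z*(11 - 6*y) + 30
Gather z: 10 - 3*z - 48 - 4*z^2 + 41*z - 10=-4*z^2 + 38*z - 48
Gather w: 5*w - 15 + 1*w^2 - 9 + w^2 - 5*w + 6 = 2*w^2 - 18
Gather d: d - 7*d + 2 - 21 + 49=30 - 6*d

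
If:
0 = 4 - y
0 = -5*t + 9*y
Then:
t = 36/5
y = 4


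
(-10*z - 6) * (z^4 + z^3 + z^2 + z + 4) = -10*z^5 - 16*z^4 - 16*z^3 - 16*z^2 - 46*z - 24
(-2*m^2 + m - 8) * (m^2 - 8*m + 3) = -2*m^4 + 17*m^3 - 22*m^2 + 67*m - 24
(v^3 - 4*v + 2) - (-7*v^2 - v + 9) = v^3 + 7*v^2 - 3*v - 7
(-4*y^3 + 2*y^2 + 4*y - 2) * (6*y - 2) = -24*y^4 + 20*y^3 + 20*y^2 - 20*y + 4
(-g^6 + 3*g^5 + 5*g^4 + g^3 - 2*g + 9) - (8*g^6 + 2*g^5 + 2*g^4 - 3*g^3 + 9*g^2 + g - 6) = -9*g^6 + g^5 + 3*g^4 + 4*g^3 - 9*g^2 - 3*g + 15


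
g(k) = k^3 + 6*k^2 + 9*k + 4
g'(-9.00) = 144.00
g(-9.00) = -320.00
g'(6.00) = 189.00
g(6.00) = 490.00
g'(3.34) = 82.55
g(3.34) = 138.25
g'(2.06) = 46.45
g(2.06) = 56.74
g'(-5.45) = 32.71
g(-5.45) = -28.71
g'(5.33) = 158.19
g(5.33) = 373.84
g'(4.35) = 117.97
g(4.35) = 239.00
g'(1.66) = 37.19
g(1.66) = 40.05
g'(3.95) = 103.21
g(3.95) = 194.79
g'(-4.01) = 9.12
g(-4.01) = -0.09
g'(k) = 3*k^2 + 12*k + 9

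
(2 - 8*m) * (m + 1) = -8*m^2 - 6*m + 2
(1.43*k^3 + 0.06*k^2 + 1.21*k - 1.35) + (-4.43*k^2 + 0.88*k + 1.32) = 1.43*k^3 - 4.37*k^2 + 2.09*k - 0.03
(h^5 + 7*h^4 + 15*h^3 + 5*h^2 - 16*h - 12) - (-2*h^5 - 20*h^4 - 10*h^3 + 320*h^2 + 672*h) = 3*h^5 + 27*h^4 + 25*h^3 - 315*h^2 - 688*h - 12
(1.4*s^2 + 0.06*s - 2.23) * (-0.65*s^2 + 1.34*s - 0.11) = -0.91*s^4 + 1.837*s^3 + 1.3759*s^2 - 2.9948*s + 0.2453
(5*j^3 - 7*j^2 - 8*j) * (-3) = -15*j^3 + 21*j^2 + 24*j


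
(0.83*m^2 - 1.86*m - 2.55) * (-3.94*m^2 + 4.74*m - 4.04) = -3.2702*m^4 + 11.2626*m^3 - 2.1226*m^2 - 4.5726*m + 10.302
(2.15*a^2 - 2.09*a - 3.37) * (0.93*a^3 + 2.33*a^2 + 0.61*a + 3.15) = 1.9995*a^5 + 3.0658*a^4 - 6.6923*a^3 - 2.3545*a^2 - 8.6392*a - 10.6155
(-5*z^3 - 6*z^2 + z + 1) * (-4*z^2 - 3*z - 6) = 20*z^5 + 39*z^4 + 44*z^3 + 29*z^2 - 9*z - 6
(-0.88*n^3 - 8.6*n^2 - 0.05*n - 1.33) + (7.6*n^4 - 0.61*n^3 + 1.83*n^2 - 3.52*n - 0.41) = 7.6*n^4 - 1.49*n^3 - 6.77*n^2 - 3.57*n - 1.74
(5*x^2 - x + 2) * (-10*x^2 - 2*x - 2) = -50*x^4 - 28*x^2 - 2*x - 4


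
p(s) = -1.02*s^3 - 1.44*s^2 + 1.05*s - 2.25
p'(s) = -3.06*s^2 - 2.88*s + 1.05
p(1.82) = -11.26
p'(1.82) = -14.33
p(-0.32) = -2.70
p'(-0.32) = 1.66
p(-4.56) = 59.73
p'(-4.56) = -49.45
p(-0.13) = -2.41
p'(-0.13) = 1.37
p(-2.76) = 5.33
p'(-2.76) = -14.31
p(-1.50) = -3.62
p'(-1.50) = -1.52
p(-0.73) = -3.39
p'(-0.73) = 1.52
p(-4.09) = 39.15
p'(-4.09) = -38.36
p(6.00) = -268.11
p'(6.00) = -126.39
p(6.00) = -268.11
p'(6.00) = -126.39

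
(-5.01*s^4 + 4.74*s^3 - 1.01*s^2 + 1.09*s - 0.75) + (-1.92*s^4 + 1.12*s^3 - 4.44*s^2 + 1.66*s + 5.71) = -6.93*s^4 + 5.86*s^3 - 5.45*s^2 + 2.75*s + 4.96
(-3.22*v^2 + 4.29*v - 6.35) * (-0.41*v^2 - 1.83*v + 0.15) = 1.3202*v^4 + 4.1337*v^3 - 5.7302*v^2 + 12.264*v - 0.9525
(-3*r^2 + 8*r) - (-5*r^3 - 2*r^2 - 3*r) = 5*r^3 - r^2 + 11*r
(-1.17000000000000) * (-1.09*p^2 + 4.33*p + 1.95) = 1.2753*p^2 - 5.0661*p - 2.2815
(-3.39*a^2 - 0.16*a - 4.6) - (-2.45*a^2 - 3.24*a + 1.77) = -0.94*a^2 + 3.08*a - 6.37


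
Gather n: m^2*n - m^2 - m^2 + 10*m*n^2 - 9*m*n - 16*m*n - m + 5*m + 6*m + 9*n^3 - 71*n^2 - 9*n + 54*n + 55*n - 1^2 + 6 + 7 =-2*m^2 + 10*m + 9*n^3 + n^2*(10*m - 71) + n*(m^2 - 25*m + 100) + 12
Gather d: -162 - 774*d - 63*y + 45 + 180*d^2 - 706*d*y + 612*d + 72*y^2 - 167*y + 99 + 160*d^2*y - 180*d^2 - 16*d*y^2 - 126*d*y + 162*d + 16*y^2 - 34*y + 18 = 160*d^2*y + d*(-16*y^2 - 832*y) + 88*y^2 - 264*y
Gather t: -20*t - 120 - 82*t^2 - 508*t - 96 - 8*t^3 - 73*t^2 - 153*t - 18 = -8*t^3 - 155*t^2 - 681*t - 234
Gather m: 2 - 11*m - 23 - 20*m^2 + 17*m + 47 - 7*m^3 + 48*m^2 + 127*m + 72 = -7*m^3 + 28*m^2 + 133*m + 98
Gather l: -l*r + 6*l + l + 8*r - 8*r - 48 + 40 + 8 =l*(7 - r)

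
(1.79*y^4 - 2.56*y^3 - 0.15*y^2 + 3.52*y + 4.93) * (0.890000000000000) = 1.5931*y^4 - 2.2784*y^3 - 0.1335*y^2 + 3.1328*y + 4.3877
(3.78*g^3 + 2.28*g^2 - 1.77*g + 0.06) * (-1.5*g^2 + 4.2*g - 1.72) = -5.67*g^5 + 12.456*g^4 + 5.7294*g^3 - 11.4456*g^2 + 3.2964*g - 0.1032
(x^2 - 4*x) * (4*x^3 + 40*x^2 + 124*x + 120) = 4*x^5 + 24*x^4 - 36*x^3 - 376*x^2 - 480*x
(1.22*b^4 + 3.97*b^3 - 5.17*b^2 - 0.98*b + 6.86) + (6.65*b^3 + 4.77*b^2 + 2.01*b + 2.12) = 1.22*b^4 + 10.62*b^3 - 0.4*b^2 + 1.03*b + 8.98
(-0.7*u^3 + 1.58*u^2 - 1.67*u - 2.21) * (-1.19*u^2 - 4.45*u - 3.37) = 0.833*u^5 + 1.2348*u^4 - 2.6847*u^3 + 4.7368*u^2 + 15.4624*u + 7.4477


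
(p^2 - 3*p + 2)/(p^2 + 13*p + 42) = (p^2 - 3*p + 2)/(p^2 + 13*p + 42)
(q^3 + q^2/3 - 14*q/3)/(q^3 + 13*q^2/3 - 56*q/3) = (3*q^2 + q - 14)/(3*q^2 + 13*q - 56)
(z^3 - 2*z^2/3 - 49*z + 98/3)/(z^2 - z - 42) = (3*z^2 + 19*z - 14)/(3*(z + 6))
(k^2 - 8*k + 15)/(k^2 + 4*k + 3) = (k^2 - 8*k + 15)/(k^2 + 4*k + 3)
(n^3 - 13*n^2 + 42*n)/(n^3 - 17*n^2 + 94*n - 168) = n/(n - 4)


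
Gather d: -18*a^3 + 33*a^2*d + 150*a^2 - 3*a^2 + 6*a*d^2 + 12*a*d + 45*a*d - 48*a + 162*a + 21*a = -18*a^3 + 147*a^2 + 6*a*d^2 + 135*a + d*(33*a^2 + 57*a)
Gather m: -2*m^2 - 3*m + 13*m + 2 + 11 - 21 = -2*m^2 + 10*m - 8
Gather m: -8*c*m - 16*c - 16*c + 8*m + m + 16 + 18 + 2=-32*c + m*(9 - 8*c) + 36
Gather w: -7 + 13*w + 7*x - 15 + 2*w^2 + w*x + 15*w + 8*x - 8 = 2*w^2 + w*(x + 28) + 15*x - 30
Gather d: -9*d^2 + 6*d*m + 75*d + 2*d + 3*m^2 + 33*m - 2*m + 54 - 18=-9*d^2 + d*(6*m + 77) + 3*m^2 + 31*m + 36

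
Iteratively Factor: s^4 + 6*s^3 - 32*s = (s + 4)*(s^3 + 2*s^2 - 8*s) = (s + 4)^2*(s^2 - 2*s) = s*(s + 4)^2*(s - 2)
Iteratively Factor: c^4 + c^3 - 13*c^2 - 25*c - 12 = (c + 1)*(c^3 - 13*c - 12) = (c + 1)^2*(c^2 - c - 12) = (c + 1)^2*(c + 3)*(c - 4)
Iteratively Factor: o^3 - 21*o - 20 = (o + 1)*(o^2 - o - 20) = (o - 5)*(o + 1)*(o + 4)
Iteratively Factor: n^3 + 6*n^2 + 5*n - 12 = (n - 1)*(n^2 + 7*n + 12) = (n - 1)*(n + 3)*(n + 4)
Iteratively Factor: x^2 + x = (x + 1)*(x)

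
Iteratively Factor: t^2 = (t)*(t)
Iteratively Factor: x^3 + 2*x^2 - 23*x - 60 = (x + 3)*(x^2 - x - 20) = (x - 5)*(x + 3)*(x + 4)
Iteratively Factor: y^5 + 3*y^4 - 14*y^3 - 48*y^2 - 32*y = (y + 1)*(y^4 + 2*y^3 - 16*y^2 - 32*y) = (y - 4)*(y + 1)*(y^3 + 6*y^2 + 8*y) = (y - 4)*(y + 1)*(y + 4)*(y^2 + 2*y) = (y - 4)*(y + 1)*(y + 2)*(y + 4)*(y)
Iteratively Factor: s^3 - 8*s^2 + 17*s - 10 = (s - 5)*(s^2 - 3*s + 2) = (s - 5)*(s - 1)*(s - 2)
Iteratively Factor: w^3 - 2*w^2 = (w - 2)*(w^2) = w*(w - 2)*(w)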